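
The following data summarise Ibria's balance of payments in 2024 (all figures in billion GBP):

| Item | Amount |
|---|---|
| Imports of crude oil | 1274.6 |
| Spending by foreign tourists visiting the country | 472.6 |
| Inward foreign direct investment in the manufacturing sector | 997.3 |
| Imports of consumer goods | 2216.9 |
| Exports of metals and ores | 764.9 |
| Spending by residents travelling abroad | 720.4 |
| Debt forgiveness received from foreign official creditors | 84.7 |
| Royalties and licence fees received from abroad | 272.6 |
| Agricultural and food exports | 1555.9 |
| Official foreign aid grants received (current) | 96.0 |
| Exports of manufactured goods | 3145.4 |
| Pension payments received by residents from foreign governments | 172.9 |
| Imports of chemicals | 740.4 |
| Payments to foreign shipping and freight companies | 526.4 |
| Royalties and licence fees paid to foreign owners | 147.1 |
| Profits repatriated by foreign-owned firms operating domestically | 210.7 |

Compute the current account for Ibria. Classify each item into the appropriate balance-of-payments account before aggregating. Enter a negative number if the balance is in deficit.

Goods: 3145.4 + 764.9 + 1555.9 - 2216.9 - 1274.6 - 740.4 = 1234.3
Services: -526.4 + 472.6 - 147.1 + 272.6 - 720.4 = -648.7
Primary income: -210.7
Secondary income: 96.0 + 172.9 = 268.9
Current account = 1234.3 + (-648.7) + (-210.7) + 268.9 = 643.8
(Excluded from the current account — financial account: inward foreign direct investment in the manufacturing sector 997.3; capital account: debt forgiveness received from foreign official creditors 84.7.)

643.8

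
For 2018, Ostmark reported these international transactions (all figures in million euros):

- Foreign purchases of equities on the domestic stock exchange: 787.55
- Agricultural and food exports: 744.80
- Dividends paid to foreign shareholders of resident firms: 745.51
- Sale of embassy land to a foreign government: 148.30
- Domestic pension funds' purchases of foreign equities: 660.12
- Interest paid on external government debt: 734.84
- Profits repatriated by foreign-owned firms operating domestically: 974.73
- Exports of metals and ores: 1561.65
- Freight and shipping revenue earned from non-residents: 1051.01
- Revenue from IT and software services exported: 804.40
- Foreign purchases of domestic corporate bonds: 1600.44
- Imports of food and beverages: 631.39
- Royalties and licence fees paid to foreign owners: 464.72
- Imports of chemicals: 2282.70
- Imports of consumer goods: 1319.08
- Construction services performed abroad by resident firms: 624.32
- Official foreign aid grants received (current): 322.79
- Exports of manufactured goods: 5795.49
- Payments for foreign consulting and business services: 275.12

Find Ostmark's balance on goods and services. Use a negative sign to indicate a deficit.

5608.66

Goods: 1561.65 - 2282.70 + 5795.49 - 1319.08 + 744.80 - 631.39 = 3868.77
Services: 804.40 - 275.12 + 1051.01 - 464.72 + 624.32 = 1739.89
Trade balance = 3868.77 + 1739.89 = 5608.66
(Excluded from the trade balance — financial account: foreign purchases of equities on the domestic stock exchange 787.55, domestic pension funds' purchases of foreign equities 660.12, foreign purchases of domestic corporate bonds 1600.44; primary income: dividends paid to foreign shareholders of resident firms 745.51, interest paid on external government debt 734.84, profits repatriated by foreign-owned firms operating domestically 974.73; capital account: sale of embassy land to a foreign government 148.30; secondary income: official foreign aid grants received (current) 322.79.)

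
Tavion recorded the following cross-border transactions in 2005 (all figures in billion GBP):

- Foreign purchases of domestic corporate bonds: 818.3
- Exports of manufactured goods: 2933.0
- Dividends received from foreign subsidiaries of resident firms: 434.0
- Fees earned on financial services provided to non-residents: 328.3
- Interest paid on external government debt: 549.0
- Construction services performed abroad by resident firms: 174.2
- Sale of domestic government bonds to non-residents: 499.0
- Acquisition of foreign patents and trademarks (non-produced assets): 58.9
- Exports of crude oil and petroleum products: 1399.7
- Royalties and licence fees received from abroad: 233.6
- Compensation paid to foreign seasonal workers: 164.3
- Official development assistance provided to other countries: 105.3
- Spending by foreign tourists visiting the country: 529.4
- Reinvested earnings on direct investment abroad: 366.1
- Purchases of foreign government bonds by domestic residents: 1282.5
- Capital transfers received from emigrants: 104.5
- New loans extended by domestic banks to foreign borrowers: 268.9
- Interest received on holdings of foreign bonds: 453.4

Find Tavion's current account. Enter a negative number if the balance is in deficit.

Goods: 2933.0 + 1399.7 = 4332.7
Services: 174.2 + 328.3 + 529.4 + 233.6 = 1265.5
Primary income: 434.0 + 453.4 - 164.3 + 366.1 - 549.0 = 540.2
Secondary income: -105.3
Current account = 4332.7 + 1265.5 + 540.2 + (-105.3) = 6033.1
(Excluded from the current account — financial account: foreign purchases of domestic corporate bonds 818.3, sale of domestic government bonds to non-residents 499.0, purchases of foreign government bonds by domestic residents 1282.5, new loans extended by domestic banks to foreign borrowers 268.9; capital account: acquisition of foreign patents and trademarks (non-produced assets) 58.9, capital transfers received from emigrants 104.5.)

6033.1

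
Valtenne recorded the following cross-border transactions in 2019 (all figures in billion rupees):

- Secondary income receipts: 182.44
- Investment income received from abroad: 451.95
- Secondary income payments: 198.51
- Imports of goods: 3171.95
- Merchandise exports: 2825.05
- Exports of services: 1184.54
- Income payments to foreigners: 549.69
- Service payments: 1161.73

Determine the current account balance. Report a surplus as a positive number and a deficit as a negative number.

Goods balance = 2825.05 - 3171.95 = -346.90
Services balance = 1184.54 - 1161.73 = 22.81
Trade balance (goods + services) = -346.90 + 22.81 = -324.09
Net primary income = 451.95 - 549.69 = -97.74
Net secondary income = 182.44 - 198.51 = -16.07
Current account = -324.09 + (-97.74) + (-16.07) = -437.90

-437.90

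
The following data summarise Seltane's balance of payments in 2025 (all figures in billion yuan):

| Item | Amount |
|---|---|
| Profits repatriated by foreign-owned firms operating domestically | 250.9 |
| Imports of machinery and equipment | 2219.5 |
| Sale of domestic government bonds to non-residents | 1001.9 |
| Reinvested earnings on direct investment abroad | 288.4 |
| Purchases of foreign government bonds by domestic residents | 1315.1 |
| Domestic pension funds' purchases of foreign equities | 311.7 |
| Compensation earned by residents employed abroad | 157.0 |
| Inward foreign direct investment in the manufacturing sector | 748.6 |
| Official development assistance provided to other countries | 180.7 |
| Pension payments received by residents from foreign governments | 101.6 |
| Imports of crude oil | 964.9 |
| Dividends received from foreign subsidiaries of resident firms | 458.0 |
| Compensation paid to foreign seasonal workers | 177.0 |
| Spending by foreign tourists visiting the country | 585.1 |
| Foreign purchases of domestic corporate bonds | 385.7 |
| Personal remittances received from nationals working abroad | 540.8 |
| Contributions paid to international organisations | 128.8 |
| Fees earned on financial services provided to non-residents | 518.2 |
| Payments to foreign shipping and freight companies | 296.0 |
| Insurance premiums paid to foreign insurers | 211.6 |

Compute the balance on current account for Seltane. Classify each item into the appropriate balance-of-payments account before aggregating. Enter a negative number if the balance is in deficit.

Goods: -2219.5 - 964.9 = -3184.4
Services: 585.1 + 518.2 - 296.0 - 211.6 = 595.7
Primary income: -250.9 + 157.0 + 458.0 - 177.0 + 288.4 = 475.5
Secondary income: -128.8 - 180.7 + 540.8 + 101.6 = 332.9
Current account = (-3184.4) + 595.7 + 475.5 + 332.9 = -1780.3
(Excluded from the current account — financial account: sale of domestic government bonds to non-residents 1001.9, purchases of foreign government bonds by domestic residents 1315.1, domestic pension funds' purchases of foreign equities 311.7, inward foreign direct investment in the manufacturing sector 748.6, foreign purchases of domestic corporate bonds 385.7.)

-1780.3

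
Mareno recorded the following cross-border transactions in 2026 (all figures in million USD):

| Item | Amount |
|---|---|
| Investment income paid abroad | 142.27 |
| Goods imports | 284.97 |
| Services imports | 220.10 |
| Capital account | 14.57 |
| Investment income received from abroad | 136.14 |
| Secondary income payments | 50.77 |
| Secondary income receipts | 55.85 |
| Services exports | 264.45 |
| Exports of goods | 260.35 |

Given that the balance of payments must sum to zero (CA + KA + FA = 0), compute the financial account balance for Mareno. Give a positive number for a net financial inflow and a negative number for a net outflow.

-33.25

Goods balance = 260.35 - 284.97 = -24.62
Services balance = 264.45 - 220.10 = 44.35
Trade balance (goods + services) = -24.62 + 44.35 = 19.73
Net primary income = 136.14 - 142.27 = -6.13
Net secondary income = 55.85 - 50.77 = 5.08
Current account = 19.73 + (-6.13) + 5.08 = 18.68
Financial account = -(18.68 + 14.57) = -33.25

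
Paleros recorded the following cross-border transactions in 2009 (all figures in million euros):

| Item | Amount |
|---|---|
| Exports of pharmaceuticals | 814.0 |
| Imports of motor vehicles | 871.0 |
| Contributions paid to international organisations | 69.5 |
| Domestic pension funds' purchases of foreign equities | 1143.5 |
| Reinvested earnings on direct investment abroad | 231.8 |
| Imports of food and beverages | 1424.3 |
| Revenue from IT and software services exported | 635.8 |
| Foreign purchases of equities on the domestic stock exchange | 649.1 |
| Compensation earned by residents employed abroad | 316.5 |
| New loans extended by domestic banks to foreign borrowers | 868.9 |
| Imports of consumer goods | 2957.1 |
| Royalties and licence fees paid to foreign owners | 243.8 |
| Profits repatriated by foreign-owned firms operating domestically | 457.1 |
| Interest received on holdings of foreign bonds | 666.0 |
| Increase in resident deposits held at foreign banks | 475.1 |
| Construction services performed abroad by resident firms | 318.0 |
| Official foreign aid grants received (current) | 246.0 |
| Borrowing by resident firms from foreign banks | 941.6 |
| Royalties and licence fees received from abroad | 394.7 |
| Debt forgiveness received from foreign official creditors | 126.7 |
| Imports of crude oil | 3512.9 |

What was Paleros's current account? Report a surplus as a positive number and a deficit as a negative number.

-5912.9

Goods: -871.0 - 1424.3 + 814.0 - 3512.9 - 2957.1 = -7951.3
Services: -243.8 + 394.7 + 318.0 + 635.8 = 1104.7
Primary income: 231.8 + 316.5 - 457.1 + 666.0 = 757.2
Secondary income: -69.5 + 246.0 = 176.5
Current account = (-7951.3) + 1104.7 + 757.2 + 176.5 = -5912.9
(Excluded from the current account — financial account: domestic pension funds' purchases of foreign equities 1143.5, foreign purchases of equities on the domestic stock exchange 649.1, new loans extended by domestic banks to foreign borrowers 868.9, increase in resident deposits held at foreign banks 475.1, borrowing by resident firms from foreign banks 941.6; capital account: debt forgiveness received from foreign official creditors 126.7.)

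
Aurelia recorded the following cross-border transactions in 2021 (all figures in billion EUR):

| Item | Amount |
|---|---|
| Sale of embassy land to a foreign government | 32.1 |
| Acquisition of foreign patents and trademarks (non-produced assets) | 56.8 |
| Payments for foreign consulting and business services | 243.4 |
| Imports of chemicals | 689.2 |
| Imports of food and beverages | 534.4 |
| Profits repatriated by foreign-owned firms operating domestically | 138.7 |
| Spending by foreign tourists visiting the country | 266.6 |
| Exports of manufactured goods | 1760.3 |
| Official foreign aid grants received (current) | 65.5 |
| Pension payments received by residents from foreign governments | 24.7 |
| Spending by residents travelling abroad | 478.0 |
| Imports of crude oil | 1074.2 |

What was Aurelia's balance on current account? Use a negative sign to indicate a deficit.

-1040.8

Goods: -534.4 + 1760.3 - 1074.2 - 689.2 = -537.5
Services: -243.4 + 266.6 - 478.0 = -454.8
Primary income: -138.7
Secondary income: 24.7 + 65.5 = 90.2
Current account = (-537.5) + (-454.8) + (-138.7) + 90.2 = -1040.8
(Excluded from the current account — capital account: sale of embassy land to a foreign government 32.1, acquisition of foreign patents and trademarks (non-produced assets) 56.8.)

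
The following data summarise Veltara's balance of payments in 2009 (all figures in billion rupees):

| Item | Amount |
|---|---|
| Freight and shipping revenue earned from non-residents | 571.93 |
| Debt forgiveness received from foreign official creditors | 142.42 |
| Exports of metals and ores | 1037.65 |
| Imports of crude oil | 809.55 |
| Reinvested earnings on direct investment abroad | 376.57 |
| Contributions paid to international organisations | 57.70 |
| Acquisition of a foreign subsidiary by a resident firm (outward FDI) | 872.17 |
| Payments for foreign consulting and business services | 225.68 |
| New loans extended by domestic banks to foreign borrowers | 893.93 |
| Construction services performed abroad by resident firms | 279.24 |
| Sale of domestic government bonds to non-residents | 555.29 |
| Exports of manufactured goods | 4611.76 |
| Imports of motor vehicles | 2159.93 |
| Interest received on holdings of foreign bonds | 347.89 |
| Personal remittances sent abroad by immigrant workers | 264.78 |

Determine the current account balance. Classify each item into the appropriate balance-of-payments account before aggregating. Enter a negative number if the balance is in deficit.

3707.40

Goods: 4611.76 - 2159.93 + 1037.65 - 809.55 = 2679.93
Services: -225.68 + 279.24 + 571.93 = 625.49
Primary income: 376.57 + 347.89 = 724.46
Secondary income: -264.78 - 57.70 = -322.48
Current account = 2679.93 + 625.49 + 724.46 + (-322.48) = 3707.40
(Excluded from the current account — capital account: debt forgiveness received from foreign official creditors 142.42; financial account: acquisition of a foreign subsidiary by a resident firm (outward FDI) 872.17, new loans extended by domestic banks to foreign borrowers 893.93, sale of domestic government bonds to non-residents 555.29.)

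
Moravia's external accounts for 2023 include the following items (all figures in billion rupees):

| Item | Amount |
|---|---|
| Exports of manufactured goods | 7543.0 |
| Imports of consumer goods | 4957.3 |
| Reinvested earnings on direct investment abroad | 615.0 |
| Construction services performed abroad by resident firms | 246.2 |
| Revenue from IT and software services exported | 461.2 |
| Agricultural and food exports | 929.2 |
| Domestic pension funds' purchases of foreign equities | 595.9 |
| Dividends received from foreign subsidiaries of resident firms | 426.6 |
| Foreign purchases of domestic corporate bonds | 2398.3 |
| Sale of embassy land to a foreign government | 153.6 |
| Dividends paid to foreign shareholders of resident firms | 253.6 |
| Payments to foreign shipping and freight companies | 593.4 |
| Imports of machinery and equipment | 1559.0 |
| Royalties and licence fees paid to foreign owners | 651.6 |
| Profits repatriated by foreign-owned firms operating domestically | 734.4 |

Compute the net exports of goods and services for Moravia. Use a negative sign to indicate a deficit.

Goods: -4957.3 - 1559.0 + 929.2 + 7543.0 = 1955.9
Services: -651.6 + 246.2 - 593.4 + 461.2 = -537.6
Trade balance = 1955.9 + (-537.6) = 1418.3
(Excluded from the trade balance — primary income: reinvested earnings on direct investment abroad 615.0, dividends received from foreign subsidiaries of resident firms 426.6, dividends paid to foreign shareholders of resident firms 253.6, profits repatriated by foreign-owned firms operating domestically 734.4; financial account: domestic pension funds' purchases of foreign equities 595.9, foreign purchases of domestic corporate bonds 2398.3; capital account: sale of embassy land to a foreign government 153.6.)

1418.3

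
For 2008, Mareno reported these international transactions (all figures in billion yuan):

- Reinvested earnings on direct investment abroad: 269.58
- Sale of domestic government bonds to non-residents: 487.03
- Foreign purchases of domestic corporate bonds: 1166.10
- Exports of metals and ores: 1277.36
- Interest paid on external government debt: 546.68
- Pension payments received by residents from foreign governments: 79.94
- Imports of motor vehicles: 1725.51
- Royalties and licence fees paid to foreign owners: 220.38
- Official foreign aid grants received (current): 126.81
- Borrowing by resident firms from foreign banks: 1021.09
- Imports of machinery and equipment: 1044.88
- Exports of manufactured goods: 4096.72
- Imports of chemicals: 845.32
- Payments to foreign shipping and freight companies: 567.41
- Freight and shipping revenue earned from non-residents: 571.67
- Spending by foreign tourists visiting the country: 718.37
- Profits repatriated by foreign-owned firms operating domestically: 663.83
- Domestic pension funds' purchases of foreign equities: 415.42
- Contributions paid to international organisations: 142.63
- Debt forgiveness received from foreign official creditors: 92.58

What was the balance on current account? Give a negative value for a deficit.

1383.81

Goods: -845.32 - 1044.88 + 1277.36 - 1725.51 + 4096.72 = 1758.37
Services: -567.41 + 718.37 - 220.38 + 571.67 = 502.25
Primary income: 269.58 - 546.68 - 663.83 = -940.93
Secondary income: 126.81 - 142.63 + 79.94 = 64.12
Current account = 1758.37 + 502.25 + (-940.93) + 64.12 = 1383.81
(Excluded from the current account — financial account: sale of domestic government bonds to non-residents 487.03, foreign purchases of domestic corporate bonds 1166.10, borrowing by resident firms from foreign banks 1021.09, domestic pension funds' purchases of foreign equities 415.42; capital account: debt forgiveness received from foreign official creditors 92.58.)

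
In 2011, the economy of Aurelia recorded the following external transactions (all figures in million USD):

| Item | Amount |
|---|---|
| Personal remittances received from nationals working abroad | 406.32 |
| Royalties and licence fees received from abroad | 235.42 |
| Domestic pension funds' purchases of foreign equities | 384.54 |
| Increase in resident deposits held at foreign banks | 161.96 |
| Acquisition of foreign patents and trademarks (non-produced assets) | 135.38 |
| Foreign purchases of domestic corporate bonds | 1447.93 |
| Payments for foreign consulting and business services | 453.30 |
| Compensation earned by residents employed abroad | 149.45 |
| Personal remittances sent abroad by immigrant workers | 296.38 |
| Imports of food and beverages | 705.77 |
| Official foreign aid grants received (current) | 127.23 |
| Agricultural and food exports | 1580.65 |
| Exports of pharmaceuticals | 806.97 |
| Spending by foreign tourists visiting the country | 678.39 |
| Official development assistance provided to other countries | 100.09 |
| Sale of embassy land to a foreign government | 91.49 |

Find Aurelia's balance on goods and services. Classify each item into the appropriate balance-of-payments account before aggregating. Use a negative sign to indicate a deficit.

Goods: 806.97 + 1580.65 - 705.77 = 1681.85
Services: 235.42 - 453.30 + 678.39 = 460.51
Trade balance = 1681.85 + 460.51 = 2142.36
(Excluded from the trade balance — secondary income: personal remittances received from nationals working abroad 406.32, personal remittances sent abroad by immigrant workers 296.38, official foreign aid grants received (current) 127.23, official development assistance provided to other countries 100.09; financial account: domestic pension funds' purchases of foreign equities 384.54, increase in resident deposits held at foreign banks 161.96, foreign purchases of domestic corporate bonds 1447.93; capital account: acquisition of foreign patents and trademarks (non-produced assets) 135.38, sale of embassy land to a foreign government 91.49; primary income: compensation earned by residents employed abroad 149.45.)

2142.36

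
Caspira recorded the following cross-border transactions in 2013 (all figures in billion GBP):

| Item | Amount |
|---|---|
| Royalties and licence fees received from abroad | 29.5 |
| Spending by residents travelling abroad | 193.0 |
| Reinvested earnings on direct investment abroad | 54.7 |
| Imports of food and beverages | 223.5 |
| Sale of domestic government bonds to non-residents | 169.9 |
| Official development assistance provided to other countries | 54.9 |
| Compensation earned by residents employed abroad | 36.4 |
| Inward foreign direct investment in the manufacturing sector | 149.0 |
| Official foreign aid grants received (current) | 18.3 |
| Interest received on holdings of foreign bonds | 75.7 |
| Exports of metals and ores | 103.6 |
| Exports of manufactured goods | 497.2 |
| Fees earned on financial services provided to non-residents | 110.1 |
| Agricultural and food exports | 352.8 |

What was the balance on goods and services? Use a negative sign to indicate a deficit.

676.7

Goods: 497.2 + 103.6 - 223.5 + 352.8 = 730.1
Services: 29.5 - 193.0 + 110.1 = -53.4
Trade balance = 730.1 + (-53.4) = 676.7
(Excluded from the trade balance — primary income: reinvested earnings on direct investment abroad 54.7, compensation earned by residents employed abroad 36.4, interest received on holdings of foreign bonds 75.7; financial account: sale of domestic government bonds to non-residents 169.9, inward foreign direct investment in the manufacturing sector 149.0; secondary income: official development assistance provided to other countries 54.9, official foreign aid grants received (current) 18.3.)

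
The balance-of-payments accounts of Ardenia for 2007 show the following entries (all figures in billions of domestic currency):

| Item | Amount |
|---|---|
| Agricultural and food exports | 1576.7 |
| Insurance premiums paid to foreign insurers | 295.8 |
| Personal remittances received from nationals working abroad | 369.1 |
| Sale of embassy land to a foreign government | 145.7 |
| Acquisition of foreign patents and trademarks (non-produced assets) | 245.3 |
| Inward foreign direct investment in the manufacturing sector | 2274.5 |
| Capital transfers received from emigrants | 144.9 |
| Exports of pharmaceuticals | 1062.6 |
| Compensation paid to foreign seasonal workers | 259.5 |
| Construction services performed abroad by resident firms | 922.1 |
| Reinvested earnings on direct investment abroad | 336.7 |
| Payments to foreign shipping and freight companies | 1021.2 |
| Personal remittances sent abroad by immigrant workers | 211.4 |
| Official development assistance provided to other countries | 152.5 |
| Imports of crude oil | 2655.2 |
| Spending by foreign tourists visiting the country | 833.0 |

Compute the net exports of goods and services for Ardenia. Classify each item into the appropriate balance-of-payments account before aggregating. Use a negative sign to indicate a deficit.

Goods: -2655.2 + 1576.7 + 1062.6 = -15.9
Services: 833.0 + 922.1 - 295.8 - 1021.2 = 438.1
Trade balance = -15.9 + 438.1 = 422.2
(Excluded from the trade balance — secondary income: personal remittances received from nationals working abroad 369.1, personal remittances sent abroad by immigrant workers 211.4, official development assistance provided to other countries 152.5; capital account: sale of embassy land to a foreign government 145.7, acquisition of foreign patents and trademarks (non-produced assets) 245.3, capital transfers received from emigrants 144.9; financial account: inward foreign direct investment in the manufacturing sector 2274.5; primary income: compensation paid to foreign seasonal workers 259.5, reinvested earnings on direct investment abroad 336.7.)

422.2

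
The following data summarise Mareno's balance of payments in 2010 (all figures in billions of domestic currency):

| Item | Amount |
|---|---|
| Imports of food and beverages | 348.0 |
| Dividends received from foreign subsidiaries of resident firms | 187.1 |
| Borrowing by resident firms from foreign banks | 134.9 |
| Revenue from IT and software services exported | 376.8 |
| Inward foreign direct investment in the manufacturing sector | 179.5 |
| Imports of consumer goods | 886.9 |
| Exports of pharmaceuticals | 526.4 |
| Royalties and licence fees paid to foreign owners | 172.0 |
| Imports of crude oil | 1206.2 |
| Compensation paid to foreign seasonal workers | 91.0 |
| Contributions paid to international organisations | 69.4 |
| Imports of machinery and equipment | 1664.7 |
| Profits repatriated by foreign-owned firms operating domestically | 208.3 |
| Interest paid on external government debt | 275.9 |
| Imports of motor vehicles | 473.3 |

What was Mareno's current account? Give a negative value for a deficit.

Goods: -886.9 + 526.4 - 473.3 - 1664.7 - 1206.2 - 348.0 = -4052.7
Services: 376.8 - 172.0 = 204.8
Primary income: -91.0 - 275.9 + 187.1 - 208.3 = -388.1
Secondary income: -69.4
Current account = (-4052.7) + 204.8 + (-388.1) + (-69.4) = -4305.4
(Excluded from the current account — financial account: borrowing by resident firms from foreign banks 134.9, inward foreign direct investment in the manufacturing sector 179.5.)

-4305.4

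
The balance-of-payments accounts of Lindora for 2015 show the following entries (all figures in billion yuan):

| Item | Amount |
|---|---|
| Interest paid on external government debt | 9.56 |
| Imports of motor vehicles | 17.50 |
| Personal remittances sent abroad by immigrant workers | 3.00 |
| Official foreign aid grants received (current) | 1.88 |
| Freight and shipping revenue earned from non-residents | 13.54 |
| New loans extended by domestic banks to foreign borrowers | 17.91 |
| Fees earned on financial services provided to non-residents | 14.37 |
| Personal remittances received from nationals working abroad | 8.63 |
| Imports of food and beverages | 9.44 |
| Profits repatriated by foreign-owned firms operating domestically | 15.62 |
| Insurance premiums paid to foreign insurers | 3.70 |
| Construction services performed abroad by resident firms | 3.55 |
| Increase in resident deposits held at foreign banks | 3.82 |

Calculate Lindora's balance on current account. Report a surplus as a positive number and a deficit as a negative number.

-16.85

Goods: -9.44 - 17.50 = -26.94
Services: 14.37 + 3.55 + 13.54 - 3.70 = 27.76
Primary income: -9.56 - 15.62 = -25.18
Secondary income: 8.63 - 3.00 + 1.88 = 7.51
Current account = (-26.94) + 27.76 + (-25.18) + 7.51 = -16.85
(Excluded from the current account — financial account: new loans extended by domestic banks to foreign borrowers 17.91, increase in resident deposits held at foreign banks 3.82.)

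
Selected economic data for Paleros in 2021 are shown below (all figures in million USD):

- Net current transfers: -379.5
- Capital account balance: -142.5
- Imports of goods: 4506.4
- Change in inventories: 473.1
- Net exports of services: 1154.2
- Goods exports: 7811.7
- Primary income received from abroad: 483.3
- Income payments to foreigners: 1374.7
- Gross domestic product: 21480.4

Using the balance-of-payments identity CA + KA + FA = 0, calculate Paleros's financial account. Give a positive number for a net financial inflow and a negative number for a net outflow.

Goods balance = 7811.7 - 4506.4 = 3305.3
Services balance = 1154.2
Trade balance (goods + services) = 3305.3 + 1154.2 = 4459.5
Net primary income = 483.3 - 1374.7 = -891.4
Net secondary income = -379.5
Current account = 4459.5 + (-891.4) + (-379.5) = 3188.6
Financial account = -(3188.6 + (-142.5)) = -3046.1

-3046.1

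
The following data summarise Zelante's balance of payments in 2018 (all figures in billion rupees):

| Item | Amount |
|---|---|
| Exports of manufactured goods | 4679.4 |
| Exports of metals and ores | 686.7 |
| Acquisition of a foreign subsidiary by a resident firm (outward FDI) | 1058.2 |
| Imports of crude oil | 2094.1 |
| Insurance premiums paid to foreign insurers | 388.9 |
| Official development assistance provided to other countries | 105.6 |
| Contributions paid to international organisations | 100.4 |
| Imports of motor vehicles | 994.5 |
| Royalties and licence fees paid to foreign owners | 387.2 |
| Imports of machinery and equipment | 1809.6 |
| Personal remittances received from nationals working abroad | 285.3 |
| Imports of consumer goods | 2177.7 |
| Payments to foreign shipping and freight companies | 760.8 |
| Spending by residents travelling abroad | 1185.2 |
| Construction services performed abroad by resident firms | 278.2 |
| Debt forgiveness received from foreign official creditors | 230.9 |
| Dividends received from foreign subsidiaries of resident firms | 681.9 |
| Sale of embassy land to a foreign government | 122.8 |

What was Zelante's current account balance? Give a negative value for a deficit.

Goods: -1809.6 - 2177.7 - 2094.1 - 994.5 + 686.7 + 4679.4 = -1709.8
Services: 278.2 - 1185.2 - 760.8 - 387.2 - 388.9 = -2443.9
Primary income: 681.9
Secondary income: -105.6 + 285.3 - 100.4 = 79.3
Current account = (-1709.8) + (-2443.9) + 681.9 + 79.3 = -3392.5
(Excluded from the current account — financial account: acquisition of a foreign subsidiary by a resident firm (outward FDI) 1058.2; capital account: debt forgiveness received from foreign official creditors 230.9, sale of embassy land to a foreign government 122.8.)

-3392.5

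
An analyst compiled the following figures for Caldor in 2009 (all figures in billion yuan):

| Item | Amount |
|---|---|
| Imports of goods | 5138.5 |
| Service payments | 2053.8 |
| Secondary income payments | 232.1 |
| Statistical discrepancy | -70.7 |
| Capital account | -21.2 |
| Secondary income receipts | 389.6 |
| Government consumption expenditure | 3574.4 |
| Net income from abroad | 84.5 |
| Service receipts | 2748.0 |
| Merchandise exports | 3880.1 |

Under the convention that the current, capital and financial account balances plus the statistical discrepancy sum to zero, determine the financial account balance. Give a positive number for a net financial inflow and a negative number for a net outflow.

414.1

Goods balance = 3880.1 - 5138.5 = -1258.4
Services balance = 2748.0 - 2053.8 = 694.2
Trade balance (goods + services) = -1258.4 + 694.2 = -564.2
Net primary income = 84.5
Net secondary income = 389.6 - 232.1 = 157.5
Current account = -564.2 + 84.5 + 157.5 = -322.2
Financial account = -(-322.2 + (-21.2) + (-70.7)) = 414.1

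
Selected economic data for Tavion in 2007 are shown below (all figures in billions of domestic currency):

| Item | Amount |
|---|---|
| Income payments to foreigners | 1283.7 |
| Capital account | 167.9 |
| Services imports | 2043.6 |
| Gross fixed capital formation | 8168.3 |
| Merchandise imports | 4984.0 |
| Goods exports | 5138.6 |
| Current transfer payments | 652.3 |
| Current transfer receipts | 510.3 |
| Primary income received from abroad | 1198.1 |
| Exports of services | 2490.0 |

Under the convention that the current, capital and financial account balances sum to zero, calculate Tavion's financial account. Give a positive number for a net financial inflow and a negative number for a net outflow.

Goods balance = 5138.6 - 4984.0 = 154.6
Services balance = 2490.0 - 2043.6 = 446.4
Trade balance (goods + services) = 154.6 + 446.4 = 601.0
Net primary income = 1198.1 - 1283.7 = -85.6
Net secondary income = 510.3 - 652.3 = -142.0
Current account = 601.0 + (-85.6) + (-142.0) = 373.4
Financial account = -(373.4 + 167.9) = -541.3

-541.3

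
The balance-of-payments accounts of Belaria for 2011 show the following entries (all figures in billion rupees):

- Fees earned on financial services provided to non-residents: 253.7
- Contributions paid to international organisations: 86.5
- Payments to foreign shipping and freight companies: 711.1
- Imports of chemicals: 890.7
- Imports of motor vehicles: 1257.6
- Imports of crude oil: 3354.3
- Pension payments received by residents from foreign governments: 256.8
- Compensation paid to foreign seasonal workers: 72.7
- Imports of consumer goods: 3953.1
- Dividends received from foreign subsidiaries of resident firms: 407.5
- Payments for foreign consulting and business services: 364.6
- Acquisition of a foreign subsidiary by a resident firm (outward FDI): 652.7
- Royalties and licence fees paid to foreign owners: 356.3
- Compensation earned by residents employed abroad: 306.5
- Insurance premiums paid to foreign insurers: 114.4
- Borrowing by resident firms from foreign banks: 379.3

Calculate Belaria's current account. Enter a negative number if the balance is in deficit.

-9936.8

Goods: -3953.1 - 1257.6 - 3354.3 - 890.7 = -9455.7
Services: -114.4 + 253.7 - 711.1 - 364.6 - 356.3 = -1292.7
Primary income: 407.5 - 72.7 + 306.5 = 641.3
Secondary income: 256.8 - 86.5 = 170.3
Current account = (-9455.7) + (-1292.7) + 641.3 + 170.3 = -9936.8
(Excluded from the current account — financial account: acquisition of a foreign subsidiary by a resident firm (outward FDI) 652.7, borrowing by resident firms from foreign banks 379.3.)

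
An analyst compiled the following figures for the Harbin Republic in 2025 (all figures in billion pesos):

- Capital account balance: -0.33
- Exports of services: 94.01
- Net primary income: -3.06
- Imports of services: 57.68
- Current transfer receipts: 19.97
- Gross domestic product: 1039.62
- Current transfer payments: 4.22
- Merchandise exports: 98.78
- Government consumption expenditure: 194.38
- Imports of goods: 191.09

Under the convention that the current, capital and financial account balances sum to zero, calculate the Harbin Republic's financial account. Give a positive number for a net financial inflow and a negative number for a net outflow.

43.62

Goods balance = 98.78 - 191.09 = -92.31
Services balance = 94.01 - 57.68 = 36.33
Trade balance (goods + services) = -92.31 + 36.33 = -55.98
Net primary income = -3.06
Net secondary income = 19.97 - 4.22 = 15.75
Current account = -55.98 + (-3.06) + 15.75 = -43.29
Financial account = -(-43.29 + (-0.33)) = 43.62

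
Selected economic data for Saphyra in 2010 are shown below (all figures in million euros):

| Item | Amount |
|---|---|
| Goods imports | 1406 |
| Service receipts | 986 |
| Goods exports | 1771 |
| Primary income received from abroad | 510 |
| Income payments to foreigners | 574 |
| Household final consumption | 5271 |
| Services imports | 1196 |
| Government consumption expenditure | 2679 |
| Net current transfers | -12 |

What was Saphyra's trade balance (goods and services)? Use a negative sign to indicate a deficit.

155

Goods balance = 1771 - 1406 = 365
Services balance = 986 - 1196 = -210
Trade balance (goods + services) = 365 + (-210) = 155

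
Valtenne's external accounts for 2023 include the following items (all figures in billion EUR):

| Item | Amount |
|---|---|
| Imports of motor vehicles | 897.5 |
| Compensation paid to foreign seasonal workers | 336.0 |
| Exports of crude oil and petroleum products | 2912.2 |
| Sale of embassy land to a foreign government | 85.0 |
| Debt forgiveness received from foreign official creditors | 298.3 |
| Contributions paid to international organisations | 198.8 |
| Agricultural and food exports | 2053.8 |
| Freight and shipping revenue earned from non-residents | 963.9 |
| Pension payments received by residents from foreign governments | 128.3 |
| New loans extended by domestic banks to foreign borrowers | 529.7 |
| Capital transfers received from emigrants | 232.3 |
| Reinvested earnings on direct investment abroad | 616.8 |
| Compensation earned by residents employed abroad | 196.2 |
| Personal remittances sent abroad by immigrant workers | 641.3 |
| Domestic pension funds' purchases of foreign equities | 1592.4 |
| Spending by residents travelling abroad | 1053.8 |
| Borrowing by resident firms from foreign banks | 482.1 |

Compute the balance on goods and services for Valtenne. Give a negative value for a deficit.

3978.6

Goods: 2912.2 + 2053.8 - 897.5 = 4068.5
Services: 963.9 - 1053.8 = -89.9
Trade balance = 4068.5 + (-89.9) = 3978.6
(Excluded from the trade balance — primary income: compensation paid to foreign seasonal workers 336.0, reinvested earnings on direct investment abroad 616.8, compensation earned by residents employed abroad 196.2; capital account: sale of embassy land to a foreign government 85.0, debt forgiveness received from foreign official creditors 298.3, capital transfers received from emigrants 232.3; secondary income: contributions paid to international organisations 198.8, pension payments received by residents from foreign governments 128.3, personal remittances sent abroad by immigrant workers 641.3; financial account: new loans extended by domestic banks to foreign borrowers 529.7, domestic pension funds' purchases of foreign equities 1592.4, borrowing by resident firms from foreign banks 482.1.)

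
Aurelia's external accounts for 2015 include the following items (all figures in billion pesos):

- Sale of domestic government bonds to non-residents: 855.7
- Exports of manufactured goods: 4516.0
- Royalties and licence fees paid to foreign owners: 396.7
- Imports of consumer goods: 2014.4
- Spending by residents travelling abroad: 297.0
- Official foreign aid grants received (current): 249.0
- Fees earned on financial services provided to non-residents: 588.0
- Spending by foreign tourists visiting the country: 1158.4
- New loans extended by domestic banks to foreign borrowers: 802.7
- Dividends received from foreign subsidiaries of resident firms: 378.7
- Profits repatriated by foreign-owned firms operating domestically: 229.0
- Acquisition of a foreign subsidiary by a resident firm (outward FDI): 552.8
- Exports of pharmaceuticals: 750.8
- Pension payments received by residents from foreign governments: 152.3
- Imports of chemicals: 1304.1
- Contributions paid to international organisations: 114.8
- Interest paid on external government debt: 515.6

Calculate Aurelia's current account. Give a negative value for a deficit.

2921.6

Goods: 4516.0 + 750.8 - 2014.4 - 1304.1 = 1948.3
Services: 588.0 + 1158.4 - 396.7 - 297.0 = 1052.7
Primary income: -515.6 - 229.0 + 378.7 = -365.9
Secondary income: 249.0 + 152.3 - 114.8 = 286.5
Current account = 1948.3 + 1052.7 + (-365.9) + 286.5 = 2921.6
(Excluded from the current account — financial account: sale of domestic government bonds to non-residents 855.7, new loans extended by domestic banks to foreign borrowers 802.7, acquisition of a foreign subsidiary by a resident firm (outward FDI) 552.8.)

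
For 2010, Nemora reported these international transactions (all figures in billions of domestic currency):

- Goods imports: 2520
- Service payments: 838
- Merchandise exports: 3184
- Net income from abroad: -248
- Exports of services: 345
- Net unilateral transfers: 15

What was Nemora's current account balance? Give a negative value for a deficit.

Goods balance = 3184 - 2520 = 664
Services balance = 345 - 838 = -493
Trade balance (goods + services) = 664 + (-493) = 171
Net primary income = -248
Net secondary income = 15
Current account = 171 + (-248) + 15 = -62

-62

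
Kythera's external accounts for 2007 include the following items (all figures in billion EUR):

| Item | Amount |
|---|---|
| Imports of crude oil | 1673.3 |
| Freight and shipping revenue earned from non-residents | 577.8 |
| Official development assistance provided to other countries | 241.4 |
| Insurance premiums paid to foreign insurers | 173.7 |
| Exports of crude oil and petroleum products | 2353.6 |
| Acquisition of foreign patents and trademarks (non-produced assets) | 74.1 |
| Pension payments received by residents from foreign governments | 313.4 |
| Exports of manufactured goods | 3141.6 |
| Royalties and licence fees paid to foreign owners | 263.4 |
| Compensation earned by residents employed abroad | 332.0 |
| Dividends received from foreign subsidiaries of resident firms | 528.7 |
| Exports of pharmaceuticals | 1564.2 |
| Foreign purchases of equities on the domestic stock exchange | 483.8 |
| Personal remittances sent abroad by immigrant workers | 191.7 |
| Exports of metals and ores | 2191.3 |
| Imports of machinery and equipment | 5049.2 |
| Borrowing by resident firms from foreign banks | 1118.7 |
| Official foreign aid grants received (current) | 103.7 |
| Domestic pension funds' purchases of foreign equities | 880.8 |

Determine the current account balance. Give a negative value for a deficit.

3513.6

Goods: -5049.2 + 1564.2 + 2191.3 + 3141.6 - 1673.3 + 2353.6 = 2528.2
Services: -263.4 + 577.8 - 173.7 = 140.7
Primary income: 528.7 + 332.0 = 860.7
Secondary income: -241.4 + 313.4 + 103.7 - 191.7 = -16.0
Current account = 2528.2 + 140.7 + 860.7 + (-16.0) = 3513.6
(Excluded from the current account — capital account: acquisition of foreign patents and trademarks (non-produced assets) 74.1; financial account: foreign purchases of equities on the domestic stock exchange 483.8, borrowing by resident firms from foreign banks 1118.7, domestic pension funds' purchases of foreign equities 880.8.)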